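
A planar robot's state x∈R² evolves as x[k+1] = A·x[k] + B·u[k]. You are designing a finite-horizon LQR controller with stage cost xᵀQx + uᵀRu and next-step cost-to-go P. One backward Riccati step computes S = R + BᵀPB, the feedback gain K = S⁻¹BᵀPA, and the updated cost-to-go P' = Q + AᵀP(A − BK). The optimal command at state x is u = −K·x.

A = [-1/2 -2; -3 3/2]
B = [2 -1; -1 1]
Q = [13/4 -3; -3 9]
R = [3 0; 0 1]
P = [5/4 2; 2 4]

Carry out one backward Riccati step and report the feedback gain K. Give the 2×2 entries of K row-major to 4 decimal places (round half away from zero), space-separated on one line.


BᵀP = [0.5000 0.0000; 0.7500 2.0000]
S = R + BᵀPB = [3 0; 0 1] + [1.0000 -0.5000; -0.5000 1.2500] = [4.0000 -0.5000; -0.5000 2.2500]
BᵀPA = [-0.2500 -1.0000; -6.3750 1.5000]
K = S⁻¹·BᵀPA = [-0.4286 -0.1714; -2.9286 0.6286]
A−BK = [-2.5714 -1.0286; -0.5000 0.7000]
AᵀP(A−BK) = [23.5357 -2.2857; -2.2857 0.8857]
P' = Q + AᵀP(A−BK) = [26.7857 -5.2857; -5.2857 9.8857]
tr(P') = 36.6714

-0.4286 -0.1714 -2.9286 0.6286


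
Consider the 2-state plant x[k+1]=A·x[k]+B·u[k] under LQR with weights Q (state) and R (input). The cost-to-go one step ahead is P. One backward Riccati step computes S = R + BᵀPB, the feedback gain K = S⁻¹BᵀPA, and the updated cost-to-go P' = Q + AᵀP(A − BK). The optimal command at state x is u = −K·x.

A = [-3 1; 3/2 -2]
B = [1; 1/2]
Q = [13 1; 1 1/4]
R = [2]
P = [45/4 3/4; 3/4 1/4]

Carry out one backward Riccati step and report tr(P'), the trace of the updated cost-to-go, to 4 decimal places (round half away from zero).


30.5256

BᵀP = [11.6250 0.8750]
S = R + BᵀPB = [2] + [12.0625] = [14.0625]
BᵀPA = [-33.5625 9.8750]
K = S⁻¹·BᵀPA = [-2.3867 0.7022]
A−BK = [-0.6133 0.2978; 2.6933 -2.3511]
AᵀP(A−BK) = [14.9600 -5.3067; -5.3067 2.3156]
P' = Q + AᵀP(A−BK) = [27.9600 -4.3067; -4.3067 2.5656]
tr(P') = 30.5256


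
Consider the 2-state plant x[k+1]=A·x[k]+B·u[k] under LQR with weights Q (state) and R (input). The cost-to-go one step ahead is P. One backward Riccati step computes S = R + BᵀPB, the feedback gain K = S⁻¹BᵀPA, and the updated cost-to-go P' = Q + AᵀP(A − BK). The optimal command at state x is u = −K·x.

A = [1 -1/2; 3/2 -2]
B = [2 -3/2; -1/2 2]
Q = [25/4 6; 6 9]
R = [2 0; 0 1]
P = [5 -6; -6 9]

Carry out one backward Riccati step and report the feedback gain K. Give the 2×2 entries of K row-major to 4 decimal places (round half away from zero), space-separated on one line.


BᵀP = [13.0000 -16.5000; -19.5000 27.0000]
S = R + BᵀPB = [2 0; 0 1] + [34.2500 -52.5000; -52.5000 83.2500] = [36.2500 -52.5000; -52.5000 84.2500]
BᵀPA = [-11.7500 26.5000; 21.0000 -44.2500]
K = S⁻¹·BᵀPA = [0.3780 -0.3039; 0.4848 -0.7146]
A−BK = [0.9712 -0.9641; 0.7194 -0.7228]
AᵀP(A−BK) = [1.5106 -1.5643; -1.5643 1.6825]
P' = Q + AᵀP(A−BK) = [7.7606 4.4357; 4.4357 10.6825]
tr(P') = 18.4431

0.3780 -0.3039 0.4848 -0.7146


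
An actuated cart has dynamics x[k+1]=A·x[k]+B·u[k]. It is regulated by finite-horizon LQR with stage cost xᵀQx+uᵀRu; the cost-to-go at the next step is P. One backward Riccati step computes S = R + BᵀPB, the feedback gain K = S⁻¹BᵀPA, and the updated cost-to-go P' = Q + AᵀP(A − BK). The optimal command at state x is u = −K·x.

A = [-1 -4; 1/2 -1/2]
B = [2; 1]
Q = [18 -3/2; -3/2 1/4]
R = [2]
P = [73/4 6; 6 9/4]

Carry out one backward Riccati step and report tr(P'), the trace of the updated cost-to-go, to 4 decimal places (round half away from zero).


25.4062

BᵀP = [42.5000 14.2500]
S = R + BᵀPB = [2] + [99.2500] = [101.2500]
BᵀPA = [-35.3750 -177.1250]
K = S⁻¹·BᵀPA = [-0.3494 -1.7494]
A−BK = [-0.3012 -0.5012; 0.8494 1.2494]
AᵀP(A−BK) = [0.4531 1.5531; 1.5531 6.7031]
P' = Q + AᵀP(A−BK) = [18.4531 0.0531; 0.0531 6.9531]
tr(P') = 25.4062


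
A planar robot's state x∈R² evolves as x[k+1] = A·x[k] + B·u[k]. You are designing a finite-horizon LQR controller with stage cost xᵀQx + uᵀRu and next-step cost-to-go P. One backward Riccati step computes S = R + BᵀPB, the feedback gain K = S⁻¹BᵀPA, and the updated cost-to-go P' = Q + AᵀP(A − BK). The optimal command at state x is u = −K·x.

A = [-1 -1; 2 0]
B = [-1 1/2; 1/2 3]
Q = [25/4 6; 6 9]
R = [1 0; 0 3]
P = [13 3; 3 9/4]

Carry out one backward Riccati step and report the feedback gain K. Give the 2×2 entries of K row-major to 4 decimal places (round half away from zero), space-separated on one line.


BᵀP = [-11.5000 -1.8750; 15.5000 8.2500]
S = R + BᵀPB = [1 0; 0 3] + [10.5625 -11.3750; -11.3750 32.5000] = [11.5625 -11.3750; -11.3750 35.5000]
BᵀPA = [7.7500 11.5000; 1.0000 -15.5000]
K = S⁻¹·BᵀPA = [1.0193 0.8252; 0.3548 -0.1722]
A−BK = [-0.1581 -0.0887; 0.4260 0.1041]
AᵀP(A−BK) = [1.7457 0.7771; 0.7771 0.8412]
P' = Q + AᵀP(A−BK) = [7.9957 6.7771; 6.7771 9.8412]
tr(P') = 17.8369

1.0193 0.8252 0.3548 -0.1722


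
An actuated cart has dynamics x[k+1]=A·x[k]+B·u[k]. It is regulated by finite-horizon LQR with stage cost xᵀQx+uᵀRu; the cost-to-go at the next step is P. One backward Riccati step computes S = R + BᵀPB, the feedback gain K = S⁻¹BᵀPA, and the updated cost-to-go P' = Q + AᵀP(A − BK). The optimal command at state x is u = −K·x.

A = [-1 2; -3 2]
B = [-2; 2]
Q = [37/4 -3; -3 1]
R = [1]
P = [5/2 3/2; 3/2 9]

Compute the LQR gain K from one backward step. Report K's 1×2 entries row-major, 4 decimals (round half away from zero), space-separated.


BᵀP = [-2.0000 15.0000]
S = R + BᵀPB = [1] + [34.0000] = [35.0000]
BᵀPA = [-43.0000 26.0000]
K = S⁻¹·BᵀPA = [-1.2286 0.7429]
A−BK = [-3.4571 3.4857; -0.5429 0.5143]
AᵀP(A−BK) = [39.6714 -39.0571; -39.0571 38.6857]
P' = Q + AᵀP(A−BK) = [48.9214 -42.0571; -42.0571 39.6857]
tr(P') = 88.6071

-1.2286 0.7429


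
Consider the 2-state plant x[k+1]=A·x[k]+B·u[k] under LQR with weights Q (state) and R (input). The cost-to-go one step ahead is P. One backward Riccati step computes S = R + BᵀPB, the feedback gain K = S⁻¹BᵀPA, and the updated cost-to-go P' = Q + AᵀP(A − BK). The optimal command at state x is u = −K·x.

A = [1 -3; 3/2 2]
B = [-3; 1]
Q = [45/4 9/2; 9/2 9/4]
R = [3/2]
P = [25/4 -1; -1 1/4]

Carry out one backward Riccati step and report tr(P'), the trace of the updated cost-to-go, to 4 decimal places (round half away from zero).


15.5574

BᵀP = [-19.7500 3.2500]
S = R + BᵀPB = [3/2] + [62.5000] = [64.0000]
BᵀPA = [-14.8750 65.7500]
K = S⁻¹·BᵀPA = [-0.2324 1.0273]
A−BK = [0.3027 0.0820; 1.7324 0.9727]
AᵀP(A−BK) = [0.3552 -0.2183; -0.2183 1.7021]
P' = Q + AᵀP(A−BK) = [11.6052 4.2817; 4.2817 3.9521]
tr(P') = 15.5574


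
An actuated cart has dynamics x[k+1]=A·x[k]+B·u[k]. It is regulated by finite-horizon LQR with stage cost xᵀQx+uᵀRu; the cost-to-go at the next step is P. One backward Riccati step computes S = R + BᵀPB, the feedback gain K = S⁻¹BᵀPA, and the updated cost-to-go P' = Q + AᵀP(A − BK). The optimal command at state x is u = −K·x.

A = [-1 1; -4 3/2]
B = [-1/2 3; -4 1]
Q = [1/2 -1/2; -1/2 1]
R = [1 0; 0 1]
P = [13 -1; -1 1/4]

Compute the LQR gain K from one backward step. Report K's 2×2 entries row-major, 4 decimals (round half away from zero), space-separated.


BᵀP = [-2.5000 -0.5000; 38.0000 -2.7500]
S = R + BᵀPB = [1 0; 0 1] + [3.2500 -8.0000; -8.0000 111.2500] = [4.2500 -8.0000; -8.0000 112.2500]
BᵀPA = [4.5000 -3.2500; -27.0000 33.8750]
K = S⁻¹·BᵀPA = [0.7000 -0.2271; -0.1906 0.2856]
A−BK = [-0.0781 0.0297; -1.0095 0.3059]
AᵀP(A−BK) = [0.7027 -0.2669; -0.2669 0.1498]
P' = Q + AᵀP(A−BK) = [1.2027 -0.7669; -0.7669 1.1498]
tr(P') = 2.3525

0.7000 -0.2271 -0.1906 0.2856


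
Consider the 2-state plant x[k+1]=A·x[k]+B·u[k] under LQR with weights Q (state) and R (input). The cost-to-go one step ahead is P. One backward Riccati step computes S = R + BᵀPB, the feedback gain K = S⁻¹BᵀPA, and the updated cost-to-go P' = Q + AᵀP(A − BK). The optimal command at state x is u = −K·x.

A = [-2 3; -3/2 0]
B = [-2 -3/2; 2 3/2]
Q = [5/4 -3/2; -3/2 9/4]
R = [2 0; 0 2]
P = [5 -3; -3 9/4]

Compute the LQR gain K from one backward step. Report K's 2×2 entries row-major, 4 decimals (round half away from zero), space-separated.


BᵀP = [-16.0000 10.5000; -12.0000 7.8750]
S = R + BᵀPB = [2 0; 0 2] + [53.0000 39.7500; 39.7500 29.8125] = [55.0000 39.7500; 39.7500 31.8125]
BᵀPA = [16.2500 -48.0000; 12.1875 -36.0000]
K = S⁻¹·BᵀPA = [0.1916 -0.5660; 0.1437 -0.4245]
A−BK = [-1.4013 1.2314; -2.0987 1.7686]
AᵀP(A−BK) = [2.1977 -2.1301; -2.1301 2.5534]
P' = Q + AᵀP(A−BK) = [3.4477 -3.6301; -3.6301 4.8034]
tr(P') = 8.2511

0.1916 -0.5660 0.1437 -0.4245


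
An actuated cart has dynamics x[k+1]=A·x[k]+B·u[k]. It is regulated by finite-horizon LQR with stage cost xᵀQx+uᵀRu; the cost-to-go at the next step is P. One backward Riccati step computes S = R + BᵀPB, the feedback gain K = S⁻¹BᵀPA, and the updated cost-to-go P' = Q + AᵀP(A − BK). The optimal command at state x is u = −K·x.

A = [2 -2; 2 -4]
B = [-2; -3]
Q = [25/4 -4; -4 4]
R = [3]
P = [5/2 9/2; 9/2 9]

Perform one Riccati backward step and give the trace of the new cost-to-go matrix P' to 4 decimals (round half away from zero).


16.6149

BᵀP = [-18.5000 -36.0000]
S = R + BᵀPB = [3] + [145.0000] = [148.0000]
BᵀPA = [-109.0000 181.0000]
K = S⁻¹·BᵀPA = [-0.7365 1.2230]
A−BK = [0.5270 0.4459; -0.2095 -0.3311]
AᵀP(A−BK) = [1.7230 -2.6959; -2.6959 4.6419]
P' = Q + AᵀP(A−BK) = [7.9730 -6.6959; -6.6959 8.6419]
tr(P') = 16.6149


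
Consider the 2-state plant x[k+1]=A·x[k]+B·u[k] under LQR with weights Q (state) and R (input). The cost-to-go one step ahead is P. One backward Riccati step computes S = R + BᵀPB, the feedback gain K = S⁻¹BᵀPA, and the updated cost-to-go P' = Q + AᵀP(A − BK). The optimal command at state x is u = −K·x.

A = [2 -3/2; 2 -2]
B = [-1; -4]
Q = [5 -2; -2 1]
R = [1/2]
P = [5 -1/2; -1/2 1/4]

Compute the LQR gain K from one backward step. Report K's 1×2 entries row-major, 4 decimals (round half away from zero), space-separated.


-1.2727 1.0000

BᵀP = [-3.0000 -0.5000]
S = R + BᵀPB = [1/2] + [5.0000] = [5.5000]
BᵀPA = [-7.0000 5.5000]
K = S⁻¹·BᵀPA = [-1.2727 1.0000]
A−BK = [0.7273 -0.5000; -3.0909 2.0000]
AᵀP(A−BK) = [8.0909 -5.5000; -5.5000 3.7500]
P' = Q + AᵀP(A−BK) = [13.0909 -7.5000; -7.5000 4.7500]
tr(P') = 17.8409


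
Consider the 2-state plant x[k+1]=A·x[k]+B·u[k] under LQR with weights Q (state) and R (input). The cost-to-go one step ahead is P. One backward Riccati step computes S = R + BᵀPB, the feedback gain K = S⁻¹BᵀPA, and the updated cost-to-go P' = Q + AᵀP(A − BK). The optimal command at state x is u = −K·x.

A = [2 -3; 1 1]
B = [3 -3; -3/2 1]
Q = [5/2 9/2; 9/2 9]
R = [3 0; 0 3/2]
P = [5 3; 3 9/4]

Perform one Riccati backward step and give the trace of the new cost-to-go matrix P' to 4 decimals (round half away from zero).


15.9243

BᵀP = [10.5000 5.6250; -12.0000 -6.7500]
S = R + BᵀPB = [3 0; 0 3/2] + [23.0625 -25.8750; -25.8750 29.2500] = [26.0625 -25.8750; -25.8750 30.7500]
BᵀPA = [26.6250 -25.8750; -30.7500 29.2500]
K = S⁻¹·BᵀPA = [0.1748 -0.2942; -0.8529 0.7036]
A−BK = [-1.0832 -0.0064; 2.1151 -0.1450]
AᵀP(A−BK) = [3.3689 -1.2793; -1.2793 1.0554]
P' = Q + AᵀP(A−BK) = [5.8689 3.2207; 3.2207 10.0554]
tr(P') = 15.9243


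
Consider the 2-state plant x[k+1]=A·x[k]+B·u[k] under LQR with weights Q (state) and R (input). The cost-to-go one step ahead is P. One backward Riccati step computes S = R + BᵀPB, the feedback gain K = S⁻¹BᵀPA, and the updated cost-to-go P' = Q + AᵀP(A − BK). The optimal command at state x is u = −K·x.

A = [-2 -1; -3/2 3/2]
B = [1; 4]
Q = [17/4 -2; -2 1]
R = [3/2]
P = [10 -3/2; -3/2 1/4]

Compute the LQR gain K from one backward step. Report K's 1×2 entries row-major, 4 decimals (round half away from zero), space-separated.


BᵀP = [4.0000 -0.5000]
S = R + BᵀPB = [3/2] + [2.0000] = [3.5000]
BᵀPA = [-7.2500 -4.7500]
K = S⁻¹·BᵀPA = [-2.0714 -1.3571]
A−BK = [0.0714 0.3571; 6.7857 6.9286]
AᵀP(A−BK) = [16.5446 11.8482; 11.8482 8.6161]
P' = Q + AᵀP(A−BK) = [20.7946 9.8482; 9.8482 9.6161]
tr(P') = 30.4107

-2.0714 -1.3571


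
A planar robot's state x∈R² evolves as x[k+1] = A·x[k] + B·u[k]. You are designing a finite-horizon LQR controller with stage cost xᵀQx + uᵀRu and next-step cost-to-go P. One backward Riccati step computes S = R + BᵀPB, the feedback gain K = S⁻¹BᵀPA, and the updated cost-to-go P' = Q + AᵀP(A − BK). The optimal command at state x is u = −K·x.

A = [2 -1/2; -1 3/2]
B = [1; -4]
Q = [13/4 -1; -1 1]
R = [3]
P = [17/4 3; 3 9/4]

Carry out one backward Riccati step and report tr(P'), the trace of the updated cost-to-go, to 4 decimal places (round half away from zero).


7.0722

BᵀP = [-7.7500 -6.0000]
S = R + BᵀPB = [3] + [16.2500] = [19.2500]
BᵀPA = [-9.5000 -5.1250]
K = S⁻¹·BᵀPA = [-0.4935 -0.2662]
A−BK = [2.4935 -0.2338; -2.9740 0.4351]
AᵀP(A−BK) = [2.5617 0.3458; 0.3458 0.2606]
P' = Q + AᵀP(A−BK) = [5.8117 -0.6542; -0.6542 1.2606]
tr(P') = 7.0722


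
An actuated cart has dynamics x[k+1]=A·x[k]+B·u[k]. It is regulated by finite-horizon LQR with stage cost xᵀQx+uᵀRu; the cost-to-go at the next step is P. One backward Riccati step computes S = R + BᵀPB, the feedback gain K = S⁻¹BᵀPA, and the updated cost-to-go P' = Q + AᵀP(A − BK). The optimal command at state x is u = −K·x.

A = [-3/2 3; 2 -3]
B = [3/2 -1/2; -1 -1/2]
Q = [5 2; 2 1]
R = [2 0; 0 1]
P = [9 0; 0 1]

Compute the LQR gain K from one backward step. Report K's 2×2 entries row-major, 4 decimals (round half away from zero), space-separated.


-0.9911 1.8257 -0.1270 -0.1684

BᵀP = [13.5000 -1.0000; -4.5000 -0.5000]
S = R + BᵀPB = [2 0; 0 1] + [21.2500 -6.2500; -6.2500 2.5000] = [23.2500 -6.2500; -6.2500 3.5000]
BᵀPA = [-22.2500 43.5000; 5.7500 -12.0000]
K = S⁻¹·BᵀPA = [-0.9911 1.8257; -0.1270 -0.1684]
A−BK = [-0.0768 0.1773; 0.9453 -1.2585]
AᵀP(A−BK) = [2.9276 -4.9099; -4.9099 8.5613]
P' = Q + AᵀP(A−BK) = [7.9276 -2.9099; -2.9099 9.5613]
tr(P') = 17.4889


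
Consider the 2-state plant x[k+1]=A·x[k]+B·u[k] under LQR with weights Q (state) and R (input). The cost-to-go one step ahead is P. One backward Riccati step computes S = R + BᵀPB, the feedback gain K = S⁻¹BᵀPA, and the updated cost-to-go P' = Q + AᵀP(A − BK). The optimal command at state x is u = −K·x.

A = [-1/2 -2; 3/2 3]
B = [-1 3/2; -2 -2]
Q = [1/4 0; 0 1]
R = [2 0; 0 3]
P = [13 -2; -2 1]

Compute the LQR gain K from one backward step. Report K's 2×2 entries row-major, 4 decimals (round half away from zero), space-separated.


-0.1227 0.0904 -0.4333 -1.2597

BᵀP = [-9.0000 0.0000; 23.5000 -5.0000]
S = R + BᵀPB = [2 0; 0 3] + [9.0000 -13.5000; -13.5000 45.2500] = [11.0000 -13.5000; -13.5000 48.2500]
BᵀPA = [4.5000 18.0000; -19.2500 -62.0000]
K = S⁻¹·BᵀPA = [-0.1227 0.0904; -0.4333 -1.2597]
A−BK = [0.0273 -0.0201; 0.3881 0.6614]
AᵀP(A−BK) = [0.7113 1.8443; 1.8443 5.2726]
P' = Q + AᵀP(A−BK) = [0.9613 1.8443; 1.8443 6.2726]
tr(P') = 7.2339


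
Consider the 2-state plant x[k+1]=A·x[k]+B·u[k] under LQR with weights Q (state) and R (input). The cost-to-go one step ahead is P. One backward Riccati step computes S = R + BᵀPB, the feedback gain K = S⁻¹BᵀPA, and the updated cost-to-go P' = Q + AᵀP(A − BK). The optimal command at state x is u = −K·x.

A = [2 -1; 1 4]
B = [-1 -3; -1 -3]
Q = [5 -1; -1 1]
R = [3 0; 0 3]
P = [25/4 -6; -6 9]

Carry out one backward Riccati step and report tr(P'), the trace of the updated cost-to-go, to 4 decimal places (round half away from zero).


171.9085

BᵀP = [-0.2500 -3.0000; -0.7500 -9.0000]
S = R + BᵀPB = [3 0; 0 3] + [3.2500 9.7500; 9.7500 29.2500] = [6.2500 9.7500; 9.7500 32.2500]
BᵀPA = [-3.5000 -11.7500; -10.5000 -35.2500]
K = S⁻¹·BᵀPA = [-0.0986 -0.3310; -0.2958 -0.9930]
A−BK = [1.0141 -4.3099; 0.0141 0.6901]
AᵀP(A−BK) = [6.5493 -30.0845; -30.0845 159.3592]
P' = Q + AᵀP(A−BK) = [11.5493 -31.0845; -31.0845 160.3592]
tr(P') = 171.9085


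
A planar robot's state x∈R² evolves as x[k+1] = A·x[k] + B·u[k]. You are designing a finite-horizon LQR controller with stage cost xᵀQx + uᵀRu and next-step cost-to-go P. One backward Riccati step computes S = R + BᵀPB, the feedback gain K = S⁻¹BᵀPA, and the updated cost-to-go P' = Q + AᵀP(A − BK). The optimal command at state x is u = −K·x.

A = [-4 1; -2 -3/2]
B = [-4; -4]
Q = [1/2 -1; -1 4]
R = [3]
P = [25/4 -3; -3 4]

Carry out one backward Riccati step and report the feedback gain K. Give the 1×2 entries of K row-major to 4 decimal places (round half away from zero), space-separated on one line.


0.8451 -0.0986

BᵀP = [-13.0000 -4.0000]
S = R + BᵀPB = [3] + [68.0000] = [71.0000]
BᵀPA = [60.0000 -7.0000]
K = S⁻¹·BᵀPA = [0.8451 -0.0986]
A−BK = [-0.6197 0.6056; 1.3803 -1.8944]
AᵀP(A−BK) = [17.2958 -19.0845; -19.0845 23.5599]
P' = Q + AᵀP(A−BK) = [17.7958 -20.0845; -20.0845 27.5599]
tr(P') = 45.3556


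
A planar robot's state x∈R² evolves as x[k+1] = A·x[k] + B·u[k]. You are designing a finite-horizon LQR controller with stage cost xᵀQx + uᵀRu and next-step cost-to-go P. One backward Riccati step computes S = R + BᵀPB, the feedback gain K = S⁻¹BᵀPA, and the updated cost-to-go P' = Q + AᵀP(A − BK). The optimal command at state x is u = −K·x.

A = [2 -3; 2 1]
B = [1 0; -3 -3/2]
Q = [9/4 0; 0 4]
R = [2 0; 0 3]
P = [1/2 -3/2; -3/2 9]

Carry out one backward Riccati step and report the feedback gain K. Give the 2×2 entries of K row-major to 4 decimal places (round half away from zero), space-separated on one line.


BᵀP = [5.0000 -28.5000; 2.2500 -13.5000]
S = R + BᵀPB = [2 0; 0 3] + [90.5000 42.7500; 42.7500 20.2500] = [92.5000 42.7500; 42.7500 23.2500]
BᵀPA = [-47.0000 -43.5000; -22.5000 -20.2500]
K = S⁻¹·BᵀPA = [-0.4051 -0.4510; -0.2229 -0.0418]
A−BK = [2.4051 -2.5490; 0.4504 -0.4156]
AᵀP(A−BK) = [1.9454 -1.1352; -1.1352 2.0371]
P' = Q + AᵀP(A−BK) = [4.1954 -1.1352; -1.1352 6.0371]
tr(P') = 10.2326

-0.4051 -0.4510 -0.2229 -0.0418


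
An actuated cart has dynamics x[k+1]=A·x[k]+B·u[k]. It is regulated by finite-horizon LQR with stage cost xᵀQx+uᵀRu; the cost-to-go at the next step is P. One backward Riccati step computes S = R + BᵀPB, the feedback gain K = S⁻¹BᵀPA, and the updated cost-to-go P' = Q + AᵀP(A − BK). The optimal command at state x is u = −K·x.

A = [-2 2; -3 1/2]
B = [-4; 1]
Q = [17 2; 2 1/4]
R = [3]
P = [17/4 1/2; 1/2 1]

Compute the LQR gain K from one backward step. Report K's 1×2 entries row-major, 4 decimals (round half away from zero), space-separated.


BᵀP = [-16.5000 -1.0000]
S = R + BᵀPB = [3] + [65.0000] = [68.0000]
BᵀPA = [36.0000 -33.5000]
K = S⁻¹·BᵀPA = [0.5294 -0.4926]
A−BK = [0.1176 0.0294; -3.5294 0.9926]
AᵀP(A−BK) = [12.9412 -4.2647; -4.2647 1.7463]
P' = Q + AᵀP(A−BK) = [29.9412 -2.2647; -2.2647 1.9963]
tr(P') = 31.9375

0.5294 -0.4926


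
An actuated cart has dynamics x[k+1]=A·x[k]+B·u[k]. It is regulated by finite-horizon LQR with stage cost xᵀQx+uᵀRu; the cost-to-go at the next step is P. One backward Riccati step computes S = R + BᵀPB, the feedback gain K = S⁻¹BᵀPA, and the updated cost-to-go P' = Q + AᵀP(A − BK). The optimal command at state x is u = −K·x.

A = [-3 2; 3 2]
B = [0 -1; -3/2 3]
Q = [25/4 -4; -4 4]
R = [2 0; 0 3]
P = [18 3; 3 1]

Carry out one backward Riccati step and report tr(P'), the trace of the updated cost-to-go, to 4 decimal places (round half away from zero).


BᵀP = [-4.5000 -1.5000; -9.0000 0.0000]
S = R + BᵀPB = [2 0; 0 3] + [2.2500 0.0000; 0.0000 9.0000] = [4.2500 0.0000; 0.0000 12.0000]
BᵀPA = [9.0000 -12.0000; 27.0000 -18.0000]
K = S⁻¹·BᵀPA = [2.1176 -2.8235; 2.2500 -1.5000]
A−BK = [-0.7500 0.5000; -0.5735 2.2647]
AᵀP(A−BK) = [37.1912 -36.0882; -36.0882 39.1176]
P' = Q + AᵀP(A−BK) = [43.4412 -40.0882; -40.0882 43.1176]
tr(P') = 86.5588

86.5588


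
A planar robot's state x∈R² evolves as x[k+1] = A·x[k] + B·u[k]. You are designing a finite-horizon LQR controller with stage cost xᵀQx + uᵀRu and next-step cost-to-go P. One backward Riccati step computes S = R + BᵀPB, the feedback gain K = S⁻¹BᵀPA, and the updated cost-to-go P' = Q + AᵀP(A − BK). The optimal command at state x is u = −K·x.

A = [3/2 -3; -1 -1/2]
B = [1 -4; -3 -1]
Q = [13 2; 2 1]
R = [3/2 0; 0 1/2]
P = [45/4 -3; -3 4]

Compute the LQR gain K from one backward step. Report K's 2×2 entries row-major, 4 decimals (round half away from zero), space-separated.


BᵀP = [20.2500 -15.0000; -42.0000 8.0000]
S = R + BᵀPB = [3/2 0; 0 1/2] + [65.2500 -66.0000; -66.0000 160.0000] = [66.7500 -66.0000; -66.0000 160.5000]
BᵀPA = [45.3750 -53.2500; -71.0000 122.0000]
K = S⁻¹·BᵀPA = [0.4085 -0.0778; -0.2744 0.7281]
A−BK = [-0.0061 -0.0097; -0.0490 -0.0053]
AᵀP(A−BK) = [0.2961 -0.1474; -0.1474 0.2750]
P' = Q + AᵀP(A−BK) = [13.2961 1.8526; 1.8526 1.2750]
tr(P') = 14.5712

0.4085 -0.0778 -0.2744 0.7281


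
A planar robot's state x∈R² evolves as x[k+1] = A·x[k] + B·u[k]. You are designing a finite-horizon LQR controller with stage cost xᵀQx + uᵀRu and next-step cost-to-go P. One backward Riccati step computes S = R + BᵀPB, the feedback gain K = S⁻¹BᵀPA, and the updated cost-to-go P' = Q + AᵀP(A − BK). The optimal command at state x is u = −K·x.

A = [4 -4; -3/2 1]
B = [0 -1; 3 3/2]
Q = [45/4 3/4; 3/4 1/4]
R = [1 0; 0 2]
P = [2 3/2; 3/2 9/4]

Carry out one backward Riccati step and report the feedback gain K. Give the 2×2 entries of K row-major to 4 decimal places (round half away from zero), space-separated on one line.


BᵀP = [4.5000 6.7500; 0.2500 1.8750]
S = R + BᵀPB = [1 0; 0 2] + [20.2500 5.6250; 5.6250 2.5625] = [21.2500 5.6250; 5.6250 4.5625]
BᵀPA = [7.8750 -11.2500; -1.8125 0.8750]
K = S⁻¹·BᵀPA = [0.7062 -0.8612; -1.2679 1.2536]
A−BK = [2.7321 -2.7464; -1.7167 1.7033]
AᵀP(A−BK) = [11.2029 -11.3206; -11.3206 11.4641]
P' = Q + AᵀP(A−BK) = [22.4529 -10.5706; -10.5706 11.7141]
tr(P') = 34.1670

0.7062 -0.8612 -1.2679 1.2536


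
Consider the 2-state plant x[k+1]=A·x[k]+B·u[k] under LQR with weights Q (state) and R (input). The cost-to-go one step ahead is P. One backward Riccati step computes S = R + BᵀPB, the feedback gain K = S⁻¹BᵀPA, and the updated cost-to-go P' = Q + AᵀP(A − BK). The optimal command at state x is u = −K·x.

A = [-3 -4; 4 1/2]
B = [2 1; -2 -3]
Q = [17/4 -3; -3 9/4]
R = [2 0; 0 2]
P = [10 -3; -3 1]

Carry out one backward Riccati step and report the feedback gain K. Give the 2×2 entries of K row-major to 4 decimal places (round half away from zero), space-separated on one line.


-1.0435 -1.1391 -0.7391 -0.5652

BᵀP = [26.0000 -8.0000; 19.0000 -6.0000]
S = R + BᵀPB = [2 0; 0 2] + [68.0000 50.0000; 50.0000 37.0000] = [70.0000 50.0000; 50.0000 39.0000]
BᵀPA = [-110.0000 -108.0000; -81.0000 -79.0000]
K = S⁻¹·BᵀPA = [-1.0435 -1.1391; -0.7391 -0.5652]
A−BK = [-0.1739 -1.1565; -0.3043 -3.4739]
AᵀP(A−BK) = [3.3478 3.4130; 3.4130 4.5717]
P' = Q + AᵀP(A−BK) = [7.5978 0.4130; 0.4130 6.8217]
tr(P') = 14.4196


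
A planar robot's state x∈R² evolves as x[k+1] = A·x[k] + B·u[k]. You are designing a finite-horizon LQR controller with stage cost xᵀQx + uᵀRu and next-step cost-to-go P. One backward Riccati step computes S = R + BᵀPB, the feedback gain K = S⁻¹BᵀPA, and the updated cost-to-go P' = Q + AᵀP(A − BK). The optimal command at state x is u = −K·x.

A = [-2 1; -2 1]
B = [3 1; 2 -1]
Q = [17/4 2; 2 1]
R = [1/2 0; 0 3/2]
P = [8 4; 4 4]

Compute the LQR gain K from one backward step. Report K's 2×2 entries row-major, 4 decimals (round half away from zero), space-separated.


BᵀP = [32.0000 20.0000; 4.0000 0.0000]
S = R + BᵀPB = [1/2 0; 0 3/2] + [136.0000 12.0000; 12.0000 4.0000] = [136.5000 12.0000; 12.0000 5.5000]
BᵀPA = [-104.0000 52.0000; -8.0000 4.0000]
K = S⁻¹·BᵀPA = [-0.7845 0.3923; 0.2571 -0.1286]
A−BK = [0.0964 -0.0482; -0.1739 0.0869]
AᵀP(A−BK) = [0.4681 -0.2340; -0.2340 0.1170]
P' = Q + AᵀP(A−BK) = [4.7181 1.7660; 1.7660 1.1170]
tr(P') = 5.8351

-0.7845 0.3923 0.2571 -0.1286


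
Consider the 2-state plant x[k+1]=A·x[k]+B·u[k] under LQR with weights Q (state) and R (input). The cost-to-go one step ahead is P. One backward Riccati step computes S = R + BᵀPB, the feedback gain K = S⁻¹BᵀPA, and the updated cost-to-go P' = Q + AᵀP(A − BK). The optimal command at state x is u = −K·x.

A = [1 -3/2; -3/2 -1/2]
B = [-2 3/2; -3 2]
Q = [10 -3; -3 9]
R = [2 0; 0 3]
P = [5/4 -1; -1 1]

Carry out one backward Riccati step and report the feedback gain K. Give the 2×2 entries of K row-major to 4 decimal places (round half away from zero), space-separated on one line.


BᵀP = [0.5000 -1.0000; -0.1250 0.5000]
S = R + BᵀPB = [2 0; 0 3] + [2.0000 -1.2500; -1.2500 0.8125] = [4.0000 -1.2500; -1.2500 3.8125]
BᵀPA = [2.0000 -0.2500; -0.8750 -0.0625]
K = S⁻¹·BᵀPA = [0.4772 -0.0753; -0.0731 -0.0411]
A−BK = [2.0639 -1.5890; 0.0776 -0.6438]
AᵀP(A−BK) = [5.4817 -2.7603; -2.7603 1.5411]
P' = Q + AᵀP(A−BK) = [15.4817 -5.7603; -5.7603 10.5411]
tr(P') = 26.0228

0.4772 -0.0753 -0.0731 -0.0411


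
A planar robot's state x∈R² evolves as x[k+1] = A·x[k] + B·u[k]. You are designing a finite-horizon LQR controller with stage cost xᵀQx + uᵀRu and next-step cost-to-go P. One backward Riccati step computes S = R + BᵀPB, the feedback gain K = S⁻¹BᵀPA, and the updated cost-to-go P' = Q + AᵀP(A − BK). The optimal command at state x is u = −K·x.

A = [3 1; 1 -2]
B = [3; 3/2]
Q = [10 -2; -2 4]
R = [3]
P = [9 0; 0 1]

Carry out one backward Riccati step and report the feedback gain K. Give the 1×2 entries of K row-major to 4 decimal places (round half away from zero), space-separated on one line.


0.9565 0.2783

BᵀP = [27.0000 1.5000]
S = R + BᵀPB = [3] + [83.2500] = [86.2500]
BᵀPA = [82.5000 24.0000]
K = S⁻¹·BᵀPA = [0.9565 0.2783]
A−BK = [0.1304 0.1652; -0.4348 -2.4174]
AᵀP(A−BK) = [3.0870 2.0435; 2.0435 6.3217]
P' = Q + AᵀP(A−BK) = [13.0870 0.0435; 0.0435 10.3217]
tr(P') = 23.4087


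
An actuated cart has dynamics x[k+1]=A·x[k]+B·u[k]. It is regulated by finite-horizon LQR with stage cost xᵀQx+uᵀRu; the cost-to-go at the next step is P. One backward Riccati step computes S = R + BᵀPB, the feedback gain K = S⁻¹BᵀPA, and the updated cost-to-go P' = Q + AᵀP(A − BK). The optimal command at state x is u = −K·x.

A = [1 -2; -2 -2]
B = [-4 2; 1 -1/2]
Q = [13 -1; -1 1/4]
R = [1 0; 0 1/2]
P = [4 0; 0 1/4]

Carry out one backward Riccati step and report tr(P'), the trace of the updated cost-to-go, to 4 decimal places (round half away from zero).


15.7712

BᵀP = [-16.0000 0.2500; 8.0000 -0.1250]
S = R + BᵀPB = [1 0; 0 1/2] + [64.2500 -32.1250; -32.1250 16.0625] = [65.2500 -32.1250; -32.1250 16.5625]
BᵀPA = [-16.5000 31.5000; 8.2500 -15.7500]
K = S⁻¹·BᵀPA = [-0.1694 0.3235; 0.1694 -0.3235]
A−BK = [-0.0167 -0.0591; -1.7458 -2.4852]
AᵀP(A−BK) = [0.8062 1.0064; 1.0064 1.7150]
P' = Q + AᵀP(A−BK) = [13.8062 0.0064; 0.0064 1.9650]
tr(P') = 15.7712


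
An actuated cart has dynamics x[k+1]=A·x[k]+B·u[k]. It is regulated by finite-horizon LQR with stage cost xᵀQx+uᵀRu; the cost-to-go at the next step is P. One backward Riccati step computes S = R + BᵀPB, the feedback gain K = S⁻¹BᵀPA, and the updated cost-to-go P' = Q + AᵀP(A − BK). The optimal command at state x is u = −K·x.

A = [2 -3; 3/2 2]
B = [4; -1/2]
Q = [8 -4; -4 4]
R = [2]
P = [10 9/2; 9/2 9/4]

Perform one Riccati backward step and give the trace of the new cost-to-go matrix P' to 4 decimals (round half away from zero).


BᵀP = [37.7500 16.8750]
S = R + BᵀPB = [2] + [142.5625] = [144.5625]
BᵀPA = [100.8125 -79.5000]
K = S⁻¹·BᵀPA = [0.6974 -0.5499]
A−BK = [-0.7895 -0.8003; 1.8487 1.7250]
AᵀP(A−BK) = [1.7596 -0.0597; -0.0597 1.2802]
P' = Q + AᵀP(A−BK) = [9.7596 -4.0597; -4.0597 5.2802]
tr(P') = 15.0398

15.0398


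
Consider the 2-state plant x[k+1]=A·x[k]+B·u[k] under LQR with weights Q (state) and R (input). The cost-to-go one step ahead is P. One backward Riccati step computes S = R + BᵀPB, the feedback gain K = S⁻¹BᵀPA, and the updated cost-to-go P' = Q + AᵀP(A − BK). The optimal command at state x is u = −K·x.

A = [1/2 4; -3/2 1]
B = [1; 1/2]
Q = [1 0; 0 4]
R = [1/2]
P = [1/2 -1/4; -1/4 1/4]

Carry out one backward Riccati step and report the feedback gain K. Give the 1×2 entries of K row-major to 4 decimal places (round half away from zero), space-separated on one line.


BᵀP = [0.3750 -0.1250]
S = R + BᵀPB = [1/2] + [0.3125] = [0.8125]
BᵀPA = [0.3750 1.3750]
K = S⁻¹·BᵀPA = [0.4615 1.6923]
A−BK = [0.0385 2.3077; -1.7308 0.1538]
AᵀP(A−BK) = [0.8894 1.3654; 1.3654 3.9231]
P' = Q + AᵀP(A−BK) = [1.8894 1.3654; 1.3654 7.9231]
tr(P') = 9.8125

0.4615 1.6923


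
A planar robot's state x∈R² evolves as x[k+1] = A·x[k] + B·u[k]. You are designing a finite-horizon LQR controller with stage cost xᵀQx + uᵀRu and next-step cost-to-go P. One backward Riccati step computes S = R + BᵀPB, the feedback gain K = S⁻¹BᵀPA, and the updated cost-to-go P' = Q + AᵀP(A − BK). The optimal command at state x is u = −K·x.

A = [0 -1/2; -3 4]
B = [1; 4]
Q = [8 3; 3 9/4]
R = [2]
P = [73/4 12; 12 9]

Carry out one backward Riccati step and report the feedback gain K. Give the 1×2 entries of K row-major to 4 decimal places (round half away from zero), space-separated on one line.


-0.5533 0.6105

BᵀP = [66.2500 48.0000]
S = R + BᵀPB = [2] + [258.2500] = [260.2500]
BᵀPA = [-144.0000 158.8750]
K = S⁻¹·BᵀPA = [-0.5533 0.6105]
A−BK = [0.5533 -1.1105; -0.7867 1.5581]
AᵀP(A−BK) = [1.3228 -2.0922; -2.0922 3.5740]
P' = Q + AᵀP(A−BK) = [9.3228 0.9078; 0.9078 5.8240]
tr(P') = 15.1467


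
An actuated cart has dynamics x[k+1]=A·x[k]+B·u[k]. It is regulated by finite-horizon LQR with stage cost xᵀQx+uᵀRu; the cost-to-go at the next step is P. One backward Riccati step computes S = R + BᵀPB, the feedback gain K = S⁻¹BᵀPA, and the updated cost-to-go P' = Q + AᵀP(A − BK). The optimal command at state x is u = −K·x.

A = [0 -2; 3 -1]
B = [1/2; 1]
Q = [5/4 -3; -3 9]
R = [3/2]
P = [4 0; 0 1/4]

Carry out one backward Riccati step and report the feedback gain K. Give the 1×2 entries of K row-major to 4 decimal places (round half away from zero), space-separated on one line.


0.2727 -1.5455

BᵀP = [2.0000 0.2500]
S = R + BᵀPB = [3/2] + [1.2500] = [2.7500]
BᵀPA = [0.7500 -4.2500]
K = S⁻¹·BᵀPA = [0.2727 -1.5455]
A−BK = [-0.1364 -1.2273; 2.7273 0.5455]
AᵀP(A−BK) = [2.0455 0.4091; 0.4091 9.6818]
P' = Q + AᵀP(A−BK) = [3.2955 -2.5909; -2.5909 18.6818]
tr(P') = 21.9773


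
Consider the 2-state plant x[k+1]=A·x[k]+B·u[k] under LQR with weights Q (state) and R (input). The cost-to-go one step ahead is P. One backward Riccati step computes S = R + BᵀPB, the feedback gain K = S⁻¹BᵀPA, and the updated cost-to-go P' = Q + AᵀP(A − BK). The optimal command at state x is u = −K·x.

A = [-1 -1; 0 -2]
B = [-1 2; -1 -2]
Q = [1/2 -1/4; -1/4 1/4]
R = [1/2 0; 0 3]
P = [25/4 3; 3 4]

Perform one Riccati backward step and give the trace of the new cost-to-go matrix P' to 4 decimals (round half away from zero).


2.2647

BᵀP = [-9.2500 -7.0000; 6.5000 -2.0000]
S = R + BᵀPB = [1/2 0; 0 3] + [16.2500 -4.5000; -4.5000 17.0000] = [16.7500 -4.5000; -4.5000 20.0000]
BᵀPA = [9.2500 23.2500; -6.5000 -2.5000]
K = S⁻¹·BᵀPA = [0.4948 1.4416; -0.2137 0.1994]
A−BK = [-0.0778 0.0429; 0.0675 -0.1597]
AᵀP(A−BK) = [0.2840 0.2109; 0.2109 1.2307]
P' = Q + AᵀP(A−BK) = [0.7840 -0.0391; -0.0391 1.4807]
tr(P') = 2.2647


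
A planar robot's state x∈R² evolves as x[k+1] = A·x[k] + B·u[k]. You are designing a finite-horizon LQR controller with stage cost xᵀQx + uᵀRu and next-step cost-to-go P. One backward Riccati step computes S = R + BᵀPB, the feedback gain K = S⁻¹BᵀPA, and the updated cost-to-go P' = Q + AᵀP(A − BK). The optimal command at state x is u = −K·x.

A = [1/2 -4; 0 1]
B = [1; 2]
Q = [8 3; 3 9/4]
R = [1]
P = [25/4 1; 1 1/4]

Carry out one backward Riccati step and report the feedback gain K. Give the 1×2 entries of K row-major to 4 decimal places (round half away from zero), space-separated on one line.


0.3367 -2.5714

BᵀP = [8.2500 1.5000]
S = R + BᵀPB = [1] + [11.2500] = [12.2500]
BᵀPA = [4.1250 -31.5000]
K = S⁻¹·BᵀPA = [0.3367 -2.5714]
A−BK = [0.1633 -1.4286; -0.6735 6.1429]
AᵀP(A−BK) = [0.1735 -1.3929; -1.3929 11.2500]
P' = Q + AᵀP(A−BK) = [8.1735 1.6071; 1.6071 13.5000]
tr(P') = 21.6735


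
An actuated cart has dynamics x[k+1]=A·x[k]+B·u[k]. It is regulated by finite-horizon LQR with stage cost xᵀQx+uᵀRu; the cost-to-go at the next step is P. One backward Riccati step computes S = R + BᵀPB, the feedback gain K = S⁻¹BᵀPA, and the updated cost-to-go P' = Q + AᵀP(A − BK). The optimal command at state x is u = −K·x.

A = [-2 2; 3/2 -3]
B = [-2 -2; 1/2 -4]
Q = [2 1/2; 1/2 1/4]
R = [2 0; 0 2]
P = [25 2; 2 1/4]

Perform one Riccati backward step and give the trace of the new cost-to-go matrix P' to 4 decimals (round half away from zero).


BᵀP = [-49.0000 -3.8750; -58.0000 -5.0000]
S = R + BᵀPB = [2 0; 0 2] + [96.0625 113.5000; 113.5000 136.0000] = [98.0625 113.5000; 113.5000 138.0000]
BᵀPA = [92.1875 -86.3750; 108.5000 -101.0000]
K = S⁻¹·BᵀPA = [0.6260 -0.7015; 0.2714 -0.1549]
A−BK = [-0.2053 0.2871; 2.2725 -3.2689]
AᵀP(A−BK) = [1.4096 -1.6460; -1.6460 2.0104]
P' = Q + AᵀP(A−BK) = [3.4096 -1.1460; -1.1460 2.2604]
tr(P') = 5.6700

5.6700


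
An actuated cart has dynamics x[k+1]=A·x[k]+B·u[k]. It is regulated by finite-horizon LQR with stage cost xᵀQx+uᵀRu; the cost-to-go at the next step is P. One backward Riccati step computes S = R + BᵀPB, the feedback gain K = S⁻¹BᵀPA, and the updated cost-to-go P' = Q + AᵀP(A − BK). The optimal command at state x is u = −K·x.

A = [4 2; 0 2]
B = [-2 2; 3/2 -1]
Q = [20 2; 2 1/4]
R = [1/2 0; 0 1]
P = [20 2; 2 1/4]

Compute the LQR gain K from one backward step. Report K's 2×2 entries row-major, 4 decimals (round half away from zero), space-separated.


-1.3561 -0.7087 0.7722 0.4591

BᵀP = [-37.0000 -3.6250; 38.0000 3.7500]
S = R + BᵀPB = [1/2 0; 0 1] + [68.5625 -70.3750; -70.3750 72.2500] = [69.0625 -70.3750; -70.3750 73.2500]
BᵀPA = [-148.0000 -81.2500; 152.0000 83.5000]
K = S⁻¹·BᵀPA = [-1.3561 -0.7087; 0.7722 0.4591]
A−BK = [-0.2566 -0.3355; 2.8064 3.5221]
AᵀP(A−BK) = [1.9211 1.3373; 1.3373 1.0877]
P' = Q + AᵀP(A−BK) = [21.9211 3.3373; 3.3373 1.3377]
tr(P') = 23.2588


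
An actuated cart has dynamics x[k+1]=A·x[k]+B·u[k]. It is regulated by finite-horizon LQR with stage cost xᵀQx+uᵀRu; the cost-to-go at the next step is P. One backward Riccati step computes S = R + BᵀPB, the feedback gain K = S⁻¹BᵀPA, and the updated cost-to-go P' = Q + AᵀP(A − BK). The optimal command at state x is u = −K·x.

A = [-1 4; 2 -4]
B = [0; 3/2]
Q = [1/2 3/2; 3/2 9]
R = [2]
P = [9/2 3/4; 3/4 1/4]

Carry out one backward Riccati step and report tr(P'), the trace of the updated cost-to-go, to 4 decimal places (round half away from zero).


60.4329

BᵀP = [1.1250 0.3750]
S = R + BᵀPB = [2] + [0.5625] = [2.5625]
BᵀPA = [-0.3750 3.0000]
K = S⁻¹·BᵀPA = [-0.1463 1.1707]
A−BK = [-1.0000 4.0000; 2.2195 -5.7561]
AᵀP(A−BK) = [2.4451 -10.5610; -10.5610 48.4878]
P' = Q + AᵀP(A−BK) = [2.9451 -9.0610; -9.0610 57.4878]
tr(P') = 60.4329


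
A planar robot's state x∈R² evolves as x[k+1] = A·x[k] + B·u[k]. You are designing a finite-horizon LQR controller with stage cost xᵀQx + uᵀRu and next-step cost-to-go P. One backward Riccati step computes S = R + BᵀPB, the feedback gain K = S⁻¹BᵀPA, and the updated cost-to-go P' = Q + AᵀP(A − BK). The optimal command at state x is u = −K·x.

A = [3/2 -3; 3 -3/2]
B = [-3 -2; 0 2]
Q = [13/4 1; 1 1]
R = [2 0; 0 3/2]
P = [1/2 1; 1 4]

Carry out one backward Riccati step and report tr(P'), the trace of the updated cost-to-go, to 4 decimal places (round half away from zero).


14.6188

BᵀP = [-1.5000 -3.0000; 1.0000 6.0000]
S = R + BᵀPB = [2 0; 0 3/2] + [4.5000 -3.0000; -3.0000 10.0000] = [6.5000 -3.0000; -3.0000 11.5000]
BᵀPA = [-11.2500 9.0000; 19.5000 -12.0000]
K = S⁻¹·BᵀPA = [-1.0779 1.0266; 1.4144 -0.7757]
A−BK = [1.0951 -1.4715; 0.1711 0.0513]
AᵀP(A−BK) = [6.4163 -4.8251; -4.8251 3.9525]
P' = Q + AᵀP(A−BK) = [9.6663 -3.8251; -3.8251 4.9525]
tr(P') = 14.6188


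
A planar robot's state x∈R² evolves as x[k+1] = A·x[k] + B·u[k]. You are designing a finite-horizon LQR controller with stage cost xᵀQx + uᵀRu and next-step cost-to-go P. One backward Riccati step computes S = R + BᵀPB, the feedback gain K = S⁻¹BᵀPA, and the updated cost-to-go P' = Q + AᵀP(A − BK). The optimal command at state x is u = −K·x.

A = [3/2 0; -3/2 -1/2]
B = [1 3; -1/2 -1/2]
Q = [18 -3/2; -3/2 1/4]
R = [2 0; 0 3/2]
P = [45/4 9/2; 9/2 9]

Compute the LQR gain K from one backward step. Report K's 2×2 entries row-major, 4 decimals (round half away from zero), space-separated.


1.1676 0.4378 0.0243 -0.1784

BᵀP = [9.0000 0.0000; 31.5000 9.0000]
S = R + BᵀPB = [2 0; 0 3/2] + [9.0000 27.0000; 27.0000 90.0000] = [11.0000 27.0000; 27.0000 91.5000]
BᵀPA = [13.5000 0.0000; 33.7500 -4.5000]
K = S⁻¹·BᵀPA = [1.1676 0.4378; 0.0243 -0.1784]
A−BK = [0.2595 0.0973; -0.9041 -0.3703]
AᵀP(A−BK) = [8.7294 3.4845; 3.4845 1.4473]
P' = Q + AᵀP(A−BK) = [26.7294 1.9845; 1.9845 1.6973]
tr(P') = 28.4267


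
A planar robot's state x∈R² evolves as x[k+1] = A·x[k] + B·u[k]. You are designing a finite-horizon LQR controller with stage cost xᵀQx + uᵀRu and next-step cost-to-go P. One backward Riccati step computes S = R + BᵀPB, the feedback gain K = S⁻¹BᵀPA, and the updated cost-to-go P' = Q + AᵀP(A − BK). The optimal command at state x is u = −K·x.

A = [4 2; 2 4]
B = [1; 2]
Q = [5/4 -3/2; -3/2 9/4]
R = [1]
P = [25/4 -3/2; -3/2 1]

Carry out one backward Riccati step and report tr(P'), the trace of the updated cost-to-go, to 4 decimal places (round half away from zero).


BᵀP = [3.2500 0.5000]
S = R + BᵀPB = [1] + [4.2500] = [5.2500]
BᵀPA = [14.0000 8.5000]
K = S⁻¹·BᵀPA = [2.6667 1.6190]
A−BK = [1.3333 0.3810; -3.3333 0.7619]
AᵀP(A−BK) = [42.6667 5.3333; 5.3333 3.2381]
P' = Q + AᵀP(A−BK) = [43.9167 3.8333; 3.8333 5.4881]
tr(P') = 49.4048

49.4048


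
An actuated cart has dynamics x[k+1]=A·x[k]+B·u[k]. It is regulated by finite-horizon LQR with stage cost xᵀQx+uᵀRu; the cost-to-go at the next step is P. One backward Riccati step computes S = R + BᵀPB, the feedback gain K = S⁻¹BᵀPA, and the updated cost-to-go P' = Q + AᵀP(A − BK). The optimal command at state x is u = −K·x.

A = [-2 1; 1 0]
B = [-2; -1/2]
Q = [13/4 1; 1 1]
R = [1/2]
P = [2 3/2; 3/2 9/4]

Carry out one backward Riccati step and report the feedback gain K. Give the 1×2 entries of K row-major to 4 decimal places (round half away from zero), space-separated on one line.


BᵀP = [-4.7500 -4.1250]
S = R + BᵀPB = [1/2] + [11.5625] = [12.0625]
BᵀPA = [5.3750 -4.7500]
K = S⁻¹·BᵀPA = [0.4456 -0.3938]
A−BK = [-1.1088 0.2124; 1.2228 -0.1969]
AᵀP(A−BK) = [1.8549 -0.3834; -0.3834 0.1295]
P' = Q + AᵀP(A−BK) = [5.1049 0.6166; 0.6166 1.1295]
tr(P') = 6.2345

0.4456 -0.3938


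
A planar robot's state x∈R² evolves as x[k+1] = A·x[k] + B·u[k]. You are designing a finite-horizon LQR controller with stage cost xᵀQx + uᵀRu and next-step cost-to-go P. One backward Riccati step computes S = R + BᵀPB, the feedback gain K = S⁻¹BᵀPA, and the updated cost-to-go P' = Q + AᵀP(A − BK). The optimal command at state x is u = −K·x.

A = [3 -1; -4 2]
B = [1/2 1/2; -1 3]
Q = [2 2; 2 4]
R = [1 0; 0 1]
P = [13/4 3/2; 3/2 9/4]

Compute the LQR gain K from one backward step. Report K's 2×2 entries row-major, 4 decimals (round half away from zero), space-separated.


2.4341 -0.9018 -0.0310 0.1835

BᵀP = [0.1250 -1.5000; 6.1250 7.5000]
S = R + BᵀPB = [1 0; 0 1] + [1.5625 -4.4375; -4.4375 25.5625] = [2.5625 -4.4375; -4.4375 26.5625]
BᵀPA = [6.3750 -3.1250; -11.6250 8.8750]
K = S⁻¹·BᵀPA = [2.4341 -0.9018; -0.0310 0.1835]
A−BK = [1.7984 -0.6408; -1.4729 0.5478]
AᵀP(A−BK) = [13.3721 -4.8682; -4.8682 1.8036]
P' = Q + AᵀP(A−BK) = [15.3721 -2.8682; -2.8682 5.8036]
tr(P') = 21.1757
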